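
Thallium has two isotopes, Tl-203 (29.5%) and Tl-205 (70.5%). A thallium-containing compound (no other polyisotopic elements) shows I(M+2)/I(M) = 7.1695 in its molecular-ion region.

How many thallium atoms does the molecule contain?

3

With n Tl atoms, P(M+2)/P(M) = C(n,1)·p^(n−1)q / p^n = n·q/p = n · 0.705/0.295.
n = 7.1695 × 0.295/0.705 = 3.00 ≈ 3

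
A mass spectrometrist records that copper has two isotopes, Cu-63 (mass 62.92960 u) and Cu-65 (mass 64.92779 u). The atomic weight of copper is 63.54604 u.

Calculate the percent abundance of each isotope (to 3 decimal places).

Cu-63: 69.150%, Cu-65: 30.850%

With x = fraction of Cu-63 (so Cu-65 is 1 − x):
62.92960·x + 64.92779·(1 − x) = 63.54604
(62.92960 − 64.92779)·x = 63.54604 − 64.92779
x = -1.38175 / -1.99819 = 0.69150 → 69.150% Cu-63, 30.850% Cu-65.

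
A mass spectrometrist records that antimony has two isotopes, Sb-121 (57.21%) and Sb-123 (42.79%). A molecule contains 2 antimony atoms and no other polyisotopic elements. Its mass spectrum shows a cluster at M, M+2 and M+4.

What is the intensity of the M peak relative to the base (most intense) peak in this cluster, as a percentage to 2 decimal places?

66.85%

Term probabilities: M 0.3273, M+2 0.4896, M+4 0.1831. Base peak = M+2.
P(M+2) = C(2,1) × 0.5721^1 × 0.4279^1 = 2 × 0.5721 × 0.4279 = 0.489603 (base)
P(M) = C(2,0) × 0.5721^2 × 0.4279^0 = 1 × 0.32729841 × 1.0000 = 0.327298
Relative intensity = 0.327298 / 0.489603 × 100 = 66.85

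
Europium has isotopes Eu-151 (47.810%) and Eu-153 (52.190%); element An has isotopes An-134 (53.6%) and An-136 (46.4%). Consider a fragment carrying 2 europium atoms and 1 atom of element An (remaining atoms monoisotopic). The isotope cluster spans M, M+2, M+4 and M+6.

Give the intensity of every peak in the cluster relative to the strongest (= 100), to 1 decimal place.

32.5 : 98.9 : 100.0 : 33.5

Europium pattern (n=2): 0.22857961 : 0.49904078 : 0.27237961
Element An pattern (n=1): 0.5360 : 0.4640
Convolve the two distributions (both contribute in 2-u steps):
  M: 0.22857961×0.5360 = 0.122519
  M+2: 0.22857961×0.4640 + 0.49904078×0.5360 = 0.373547
  M+4: 0.49904078×0.4640 + 0.27237961×0.5360 = 0.377550
  M+6: 0.27237961×0.4640 = 0.126384
Scale to base peak (0.377550) = 100: 32.5 : 98.9 : 100.0 : 33.5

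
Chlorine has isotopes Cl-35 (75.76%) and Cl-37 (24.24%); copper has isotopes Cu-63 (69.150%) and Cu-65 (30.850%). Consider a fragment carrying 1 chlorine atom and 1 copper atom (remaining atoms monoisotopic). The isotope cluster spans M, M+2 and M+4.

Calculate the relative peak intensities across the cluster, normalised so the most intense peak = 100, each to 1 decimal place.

Chlorine pattern (n=1): 0.7576 : 0.2424
Copper pattern (n=1): 0.6915 : 0.3085
Convolve the two distributions (both contribute in 2-u steps):
  M: 0.7576×0.6915 = 0.523880
  M+2: 0.7576×0.3085 + 0.2424×0.6915 = 0.401339
  M+4: 0.2424×0.3085 = 0.074780
Scale to base peak (0.523880) = 100: 100.0 : 76.6 : 14.3

100.0 : 76.6 : 14.3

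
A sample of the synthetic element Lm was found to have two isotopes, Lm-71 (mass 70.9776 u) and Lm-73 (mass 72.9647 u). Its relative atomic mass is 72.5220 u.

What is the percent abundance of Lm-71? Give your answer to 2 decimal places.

22.28%

With x = fraction of Lm-71 (so Lm-73 is 1 − x):
70.9776·x + 72.9647·(1 − x) = 72.5220
(70.9776 − 72.9647)·x = 72.5220 − 72.9647
x = -0.4427 / -1.9871 = 0.22279 → 22.28% Lm-71, 77.72% Lm-73.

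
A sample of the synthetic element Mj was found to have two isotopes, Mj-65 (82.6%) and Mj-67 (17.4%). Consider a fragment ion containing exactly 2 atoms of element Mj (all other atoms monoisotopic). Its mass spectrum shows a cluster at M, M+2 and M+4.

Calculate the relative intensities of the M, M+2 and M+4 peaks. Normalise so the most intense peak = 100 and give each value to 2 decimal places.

100.00 : 42.13 : 4.44

Expanding (0.826 + 0.174)^2:
P(M) = 0.826^2 = 0.682276
P(M+2) = 2 × 0.826^1 × 0.174^1 = 0.287448
P(M+4) = 0.174^2 = 0.030276
The M peak is largest (0.682276); scaling to 100 gives 100.00 : 42.13 : 4.44.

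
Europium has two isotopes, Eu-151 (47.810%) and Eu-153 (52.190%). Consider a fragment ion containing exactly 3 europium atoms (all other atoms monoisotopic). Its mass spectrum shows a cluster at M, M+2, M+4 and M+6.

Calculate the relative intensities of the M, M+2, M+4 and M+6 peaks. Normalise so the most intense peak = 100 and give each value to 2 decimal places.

The 3 Eu atoms are independent, so intensities follow the terms of (0.47810 + 0.52190)^3.
P(M) = 0.47810^3 = 0.109284
P(M+2) = 3 × 0.47810^2 × 0.52190^1 = 0.357887
P(M+4) = 3 × 0.47810^1 × 0.52190^2 = 0.390674
P(M+6) = 0.52190^3 = 0.142155
The M+4 peak is largest (0.390674); scaling to 100 gives 27.97 : 91.61 : 100.00 : 36.39.

27.97 : 91.61 : 100.00 : 36.39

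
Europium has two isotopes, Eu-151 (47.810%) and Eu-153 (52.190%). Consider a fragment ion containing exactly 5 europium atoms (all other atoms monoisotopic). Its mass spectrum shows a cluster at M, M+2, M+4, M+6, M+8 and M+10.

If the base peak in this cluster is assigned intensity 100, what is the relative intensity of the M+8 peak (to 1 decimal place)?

(0.47810 + 0.52190)^5 gives M 0.0250, M+2 0.1363, M+4 0.2977, M+6 0.3249, M+8 0.1774, M+10 0.0387; the largest is M+6.
P(M+6) = C(5,3) × 0.47810^2 × 0.52190^3 = 10 × 0.22857961 × 0.14215492 = 0.324937 (base)
P(M+8) = C(5,4) × 0.47810^1 × 0.52190^4 = 5 × 0.4781 × 0.07419065 = 0.177353
Relative intensity = 0.177353 / 0.324937 × 100 = 54.6

54.6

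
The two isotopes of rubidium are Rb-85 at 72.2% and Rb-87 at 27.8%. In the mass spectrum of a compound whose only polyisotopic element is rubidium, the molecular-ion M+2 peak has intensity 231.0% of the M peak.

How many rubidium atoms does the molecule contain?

6

For n independent Rb atoms, I(M+2)/I(M) = n · (abundance Rb-87) / (abundance Rb-85) = n · 0.278/0.722.
n = 2.310 × 0.722/0.278 = 6.00 ≈ 6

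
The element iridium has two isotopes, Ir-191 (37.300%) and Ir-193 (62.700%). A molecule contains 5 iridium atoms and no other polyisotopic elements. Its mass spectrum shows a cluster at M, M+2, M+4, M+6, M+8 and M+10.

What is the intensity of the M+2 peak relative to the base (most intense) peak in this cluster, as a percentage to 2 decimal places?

(0.37300 + 0.62700)^5 gives M 0.0072, M+2 0.0607, M+4 0.2040, M+6 0.3429, M+8 0.2882, M+10 0.0969; the largest is M+6.
P(M+6) = C(5,3) × 0.37300^2 × 0.62700^3 = 10 × 0.139129 × 0.24649188 = 0.342942 (base)
P(M+2) = C(5,1) × 0.37300^4 × 0.62700^1 = 5 × 0.01935688 × 0.6270 = 0.060684
Relative intensity = 0.060684 / 0.342942 × 100 = 17.70

17.70%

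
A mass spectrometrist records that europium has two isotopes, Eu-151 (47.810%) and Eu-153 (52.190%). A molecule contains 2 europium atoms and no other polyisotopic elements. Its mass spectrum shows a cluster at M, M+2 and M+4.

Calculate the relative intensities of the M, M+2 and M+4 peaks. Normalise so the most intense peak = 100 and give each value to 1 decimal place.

45.8 : 100.0 : 54.6

The 2 Eu atoms are independent, so intensities follow the terms of (0.47810 + 0.52190)^2.
P(M) = 0.47810^2 = 0.228580
P(M+2) = 2 × 0.47810^1 × 0.52190^1 = 0.499041
P(M+4) = 0.52190^2 = 0.272380
The M+2 peak is largest (0.499041); scaling to 100 gives 45.8 : 100.0 : 54.6.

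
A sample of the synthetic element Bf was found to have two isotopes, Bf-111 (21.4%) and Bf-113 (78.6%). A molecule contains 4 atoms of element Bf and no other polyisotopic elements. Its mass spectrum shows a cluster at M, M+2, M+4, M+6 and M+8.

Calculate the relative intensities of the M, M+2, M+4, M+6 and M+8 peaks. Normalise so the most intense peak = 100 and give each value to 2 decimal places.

0.50 : 7.41 : 40.84 : 100.00 : 91.82

Each Bf atom is independently Bf-111 (p = 0.214) or Bf-113 (q = 0.786); the cluster is the binomial expansion (p + q)^4.
P(M) = 0.214^4 = 0.002097
P(M+2) = 4 × 0.214^3 × 0.786^1 = 0.030812
P(M+4) = 6 × 0.214^2 × 0.786^2 = 0.169756
P(M+6) = 4 × 0.214^1 × 0.786^3 = 0.415663
P(M+8) = 0.786^4 = 0.381672
The M+6 peak is largest (0.415663); scaling to 100 gives 0.50 : 7.41 : 40.84 : 100.00 : 91.82.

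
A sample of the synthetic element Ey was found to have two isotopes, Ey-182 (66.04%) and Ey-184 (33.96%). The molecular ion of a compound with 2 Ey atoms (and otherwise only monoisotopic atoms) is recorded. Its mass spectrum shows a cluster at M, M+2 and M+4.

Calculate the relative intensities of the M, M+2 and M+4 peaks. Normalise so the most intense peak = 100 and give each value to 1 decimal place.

Expanding (0.6604 + 0.3396)^2:
P(M) = 0.6604^2 = 0.436128
P(M+2) = 2 × 0.6604^1 × 0.3396^1 = 0.448544
P(M+4) = 0.3396^2 = 0.115328
The M+2 peak is largest (0.448544); scaling to 100 gives 97.2 : 100.0 : 25.7.

97.2 : 100.0 : 25.7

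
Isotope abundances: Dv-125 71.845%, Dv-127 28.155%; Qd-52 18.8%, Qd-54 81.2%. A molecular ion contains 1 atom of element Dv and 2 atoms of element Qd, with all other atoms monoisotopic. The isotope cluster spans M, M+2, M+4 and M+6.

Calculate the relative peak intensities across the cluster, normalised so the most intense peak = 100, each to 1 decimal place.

4.5 : 41.0 : 100.0 : 33.2

Element Dv pattern (n=1): 0.71845 : 0.28155
Element Qd pattern (n=2): 0.035344 : 0.305312 : 0.659344
Convolve the two distributions (both contribute in 2-u steps):
  M: 0.71845×0.035344 = 0.025393
  M+2: 0.71845×0.305312 + 0.28155×0.035344 = 0.229303
  M+4: 0.71845×0.659344 + 0.28155×0.305312 = 0.559666
  M+6: 0.28155×0.659344 = 0.185638
Scale to base peak (0.559666) = 100: 4.5 : 41.0 : 100.0 : 33.2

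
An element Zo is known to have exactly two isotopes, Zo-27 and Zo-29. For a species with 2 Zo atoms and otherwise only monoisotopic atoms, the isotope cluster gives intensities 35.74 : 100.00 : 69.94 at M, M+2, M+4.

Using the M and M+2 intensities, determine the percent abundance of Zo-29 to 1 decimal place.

58.3%

Let p = fractional abundance of Zo-27. I(M+2)/I(M) = [C(2,1)·p^1·(1−p)] / p^2 = 2·(1−p)/p = 100.00/35.74 = 2.7980
(1−p)/p = 2.7980/2 = 1.3990  ⇒  p = 1/(1 + 1.3990) = 0.4168
Zo-27: 41.7%, Zo-29: 58.3%.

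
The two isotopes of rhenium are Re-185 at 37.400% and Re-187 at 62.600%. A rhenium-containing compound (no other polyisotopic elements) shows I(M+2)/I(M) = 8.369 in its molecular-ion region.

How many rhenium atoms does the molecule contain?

For n independent Re atoms, I(M+2)/I(M) = n · (abundance Re-187) / (abundance Re-185) = n · 0.62600/0.37400.
n = 8.369 × 0.37400/0.62600 = 5.00 ≈ 5

5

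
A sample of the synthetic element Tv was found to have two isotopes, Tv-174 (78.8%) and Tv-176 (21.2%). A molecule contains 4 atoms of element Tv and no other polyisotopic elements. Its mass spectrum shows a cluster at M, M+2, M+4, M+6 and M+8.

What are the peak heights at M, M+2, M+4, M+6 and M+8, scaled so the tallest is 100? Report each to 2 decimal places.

92.92 : 100.00 : 40.36 : 7.24 : 0.49

The 4 Tv atoms are independent, so intensities follow the terms of (0.788 + 0.212)^4.
P(M) = 0.788^4 = 0.385571
P(M+2) = 4 × 0.788^3 × 0.212^1 = 0.414930
P(M+4) = 6 × 0.788^2 × 0.212^2 = 0.167446
P(M+6) = 4 × 0.788^1 × 0.212^3 = 0.030033
P(M+8) = 0.212^4 = 0.002020
The M+2 peak is largest (0.414930); scaling to 100 gives 92.92 : 100.00 : 40.36 : 7.24 : 0.49.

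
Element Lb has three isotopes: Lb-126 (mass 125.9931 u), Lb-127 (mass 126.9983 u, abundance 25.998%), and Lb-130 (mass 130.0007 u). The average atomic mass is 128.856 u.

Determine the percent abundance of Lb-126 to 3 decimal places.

The remaining 74.002% is split between Lb-126 (fraction x) and Lb-130 (fraction 0.74002 − x).
Substituting: 125.9931x + 130.0007(0.74002 − x) = 95.838981966
(125.9931 − 130.0007)x = -0.364136048  ⇒  x = 0.09086, y = 0.64916
Lb-126: 9.086%, Lb-130: 64.916%.

9.086%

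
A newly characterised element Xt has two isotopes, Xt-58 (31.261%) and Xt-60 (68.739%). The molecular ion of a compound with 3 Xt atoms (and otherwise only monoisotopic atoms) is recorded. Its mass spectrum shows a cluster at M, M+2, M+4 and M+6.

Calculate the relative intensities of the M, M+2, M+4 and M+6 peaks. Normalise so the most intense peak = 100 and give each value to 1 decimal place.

The 3 Xt atoms are independent, so intensities follow the terms of (0.31261 + 0.68739)^3.
P(M) = 0.31261^3 = 0.030550
P(M+2) = 3 × 0.31261^2 × 0.68739^1 = 0.201526
P(M+4) = 3 × 0.31261^1 × 0.68739^2 = 0.443129
P(M+6) = 0.68739^3 = 0.324795
The M+4 peak is largest (0.443129); scaling to 100 gives 6.9 : 45.5 : 100.0 : 73.3.

6.9 : 45.5 : 100.0 : 73.3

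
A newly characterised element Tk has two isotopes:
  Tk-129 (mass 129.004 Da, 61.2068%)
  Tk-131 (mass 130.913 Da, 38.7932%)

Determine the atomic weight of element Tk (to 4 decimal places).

129.7446 Da

Ar = Σ fᵢ·mᵢ = 0.612068 × 129.004 + 0.387932 × 130.913
= 78.95922 + 50.78534 = 129.74456 Da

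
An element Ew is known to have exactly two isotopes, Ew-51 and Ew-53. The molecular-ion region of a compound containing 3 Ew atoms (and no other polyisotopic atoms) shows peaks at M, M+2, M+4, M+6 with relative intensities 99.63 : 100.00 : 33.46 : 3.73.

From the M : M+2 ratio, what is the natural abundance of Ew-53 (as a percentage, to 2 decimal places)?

25.07%

Write p for the Ew-51 fraction. I(M+2)/I(M) = [C(3,1)·p^2·(1−p)] / p^3 = 3·(1−p)/p = 100.00/99.63 = 1.0037
(1−p)/p = 1.0037/3 = 0.3346  ⇒  p = 1/(1 + 0.3346) = 0.7493
Ew-51: 74.93%, Ew-53: 25.07%.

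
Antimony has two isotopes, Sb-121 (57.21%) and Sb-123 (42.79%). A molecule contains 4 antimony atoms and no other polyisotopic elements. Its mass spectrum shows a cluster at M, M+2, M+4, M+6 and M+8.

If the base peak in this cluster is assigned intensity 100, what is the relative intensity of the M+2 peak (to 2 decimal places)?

(0.5721 + 0.4279)^4 gives M 0.1071, M+2 0.3205, M+4 0.3596, M+6 0.1793, M+8 0.0335; the largest is M+4.
P(M+4) = C(4,2) × 0.5721^2 × 0.4279^2 = 6 × 0.32729841 × 0.18309841 = 0.359567 (base)
P(M+2) = C(4,1) × 0.5721^3 × 0.4279^1 = 4 × 0.18724742 × 0.4279 = 0.320493
Relative intensity = 0.320493 / 0.359567 × 100 = 89.13

89.13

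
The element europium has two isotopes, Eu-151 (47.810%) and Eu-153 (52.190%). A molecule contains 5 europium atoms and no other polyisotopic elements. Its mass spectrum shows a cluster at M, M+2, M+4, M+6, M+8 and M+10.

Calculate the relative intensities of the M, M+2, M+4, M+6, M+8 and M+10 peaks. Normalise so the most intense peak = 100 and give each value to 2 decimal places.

7.69 : 41.96 : 91.61 : 100.00 : 54.58 : 11.92

Each Eu atom is independently Eu-151 (p = 0.47810) or Eu-153 (q = 0.52190); the cluster is the binomial expansion (p + q)^5.
P(M) = 0.47810^5 = 0.024980
P(M+2) = 5 × 0.47810^4 × 0.52190^1 = 0.136343
P(M+4) = 10 × 0.47810^3 × 0.52190^2 = 0.297667
P(M+6) = 10 × 0.47810^2 × 0.52190^3 = 0.324937
P(M+8) = 5 × 0.47810^1 × 0.52190^4 = 0.177353
P(M+10) = 0.52190^5 = 0.038720
The M+6 peak is largest (0.324937); scaling to 100 gives 7.69 : 41.96 : 91.61 : 100.00 : 54.58 : 11.92.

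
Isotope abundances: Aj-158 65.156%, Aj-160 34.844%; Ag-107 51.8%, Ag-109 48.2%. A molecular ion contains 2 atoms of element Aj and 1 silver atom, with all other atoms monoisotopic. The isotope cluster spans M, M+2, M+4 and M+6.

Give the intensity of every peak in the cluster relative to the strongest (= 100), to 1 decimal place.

50.0 : 100.0 : 64.1 : 13.3

Element Aj pattern (n=2): 0.42453043 : 0.45405913 : 0.12141043
Silver pattern (n=1): 0.5180 : 0.4820
Convolve the two distributions (both contribute in 2-u steps):
  M: 0.42453043×0.5180 = 0.219907
  M+2: 0.42453043×0.4820 + 0.45405913×0.5180 = 0.439826
  M+4: 0.45405913×0.4820 + 0.12141043×0.5180 = 0.281747
  M+6: 0.12141043×0.4820 = 0.058520
Scale to base peak (0.439826) = 100: 50.0 : 100.0 : 64.1 : 13.3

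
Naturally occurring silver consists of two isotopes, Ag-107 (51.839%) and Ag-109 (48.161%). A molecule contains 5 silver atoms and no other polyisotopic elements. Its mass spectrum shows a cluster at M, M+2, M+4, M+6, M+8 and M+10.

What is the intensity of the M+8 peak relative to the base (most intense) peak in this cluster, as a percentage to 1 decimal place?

43.2%

(0.51839 + 0.48161)^5 gives M 0.0374, M+2 0.1739, M+4 0.3231, M+6 0.3002, M+8 0.1394, M+10 0.0259; the largest is M+4.
P(M+4) = C(5,2) × 0.51839^3 × 0.48161^2 = 10 × 0.13930601 × 0.23194819 = 0.323118 (base)
P(M+8) = C(5,4) × 0.51839^1 × 0.48161^4 = 5 × 0.51839 × 0.05379996 = 0.139447
Relative intensity = 0.139447 / 0.323118 × 100 = 43.2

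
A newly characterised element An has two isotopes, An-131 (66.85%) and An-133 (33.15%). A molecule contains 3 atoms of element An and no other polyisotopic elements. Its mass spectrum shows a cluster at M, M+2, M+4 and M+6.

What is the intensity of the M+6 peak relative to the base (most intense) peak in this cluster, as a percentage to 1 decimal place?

Binomial terms of (0.6685 + 0.3315)^3: M 0.2987, M+2 0.4444, M+4 0.2204, M+6 0.0364 → M+2 is the base peak.
P(M+2) = C(3,1) × 0.6685^2 × 0.3315^1 = 3 × 0.44689225 × 0.3315 = 0.444434 (base)
P(M+6) = C(3,3) × 0.6685^0 × 0.3315^3 = 1 × 1.0000 × 0.03642928 = 0.036429
Relative intensity = 0.036429 / 0.444434 × 100 = 8.2

8.2%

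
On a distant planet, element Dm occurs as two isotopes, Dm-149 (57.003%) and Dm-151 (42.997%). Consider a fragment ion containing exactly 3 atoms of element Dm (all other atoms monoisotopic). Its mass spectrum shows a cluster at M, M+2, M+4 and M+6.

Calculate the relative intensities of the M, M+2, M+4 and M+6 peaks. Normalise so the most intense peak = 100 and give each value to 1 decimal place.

44.2 : 100.0 : 75.4 : 19.0

Expanding (0.57003 + 0.42997)^3:
P(M) = 0.57003^3 = 0.185222
P(M+2) = 3 × 0.57003^2 × 0.42997^1 = 0.419136
P(M+4) = 3 × 0.57003^1 × 0.42997^2 = 0.316152
P(M+6) = 0.42997^3 = 0.079490
The M+2 peak is largest (0.419136); scaling to 100 gives 44.2 : 100.0 : 75.4 : 19.0.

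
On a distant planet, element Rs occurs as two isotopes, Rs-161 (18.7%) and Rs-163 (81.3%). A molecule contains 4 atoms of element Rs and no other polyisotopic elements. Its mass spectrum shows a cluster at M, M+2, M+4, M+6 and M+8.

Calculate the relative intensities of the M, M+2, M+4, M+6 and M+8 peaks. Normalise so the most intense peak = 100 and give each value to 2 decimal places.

Expanding (0.187 + 0.813)^4:
P(M) = 0.187^4 = 0.001223
P(M+2) = 4 × 0.187^3 × 0.813^1 = 0.021265
P(M+4) = 6 × 0.187^2 × 0.813^2 = 0.138681
P(M+6) = 4 × 0.187^1 × 0.813^3 = 0.401951
P(M+8) = 0.813^4 = 0.436880
The M+8 peak is largest (0.436880); scaling to 100 gives 0.28 : 4.87 : 31.74 : 92.00 : 100.00.

0.28 : 4.87 : 31.74 : 92.00 : 100.00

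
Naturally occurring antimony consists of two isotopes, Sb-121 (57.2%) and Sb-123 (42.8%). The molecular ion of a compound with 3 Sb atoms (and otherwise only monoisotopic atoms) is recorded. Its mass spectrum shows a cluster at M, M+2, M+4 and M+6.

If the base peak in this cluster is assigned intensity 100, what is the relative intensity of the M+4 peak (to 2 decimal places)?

(0.572 + 0.428)^3 gives M 0.1871, M+2 0.4201, M+4 0.3143, M+6 0.0784; the largest is M+2.
P(M+2) = C(3,1) × 0.572^2 × 0.428^1 = 3 × 0.327184 × 0.4280 = 0.420104 (base)
P(M+4) = C(3,2) × 0.572^1 × 0.428^2 = 3 × 0.5720 × 0.183184 = 0.314344
Relative intensity = 0.314344 / 0.420104 × 100 = 74.83

74.83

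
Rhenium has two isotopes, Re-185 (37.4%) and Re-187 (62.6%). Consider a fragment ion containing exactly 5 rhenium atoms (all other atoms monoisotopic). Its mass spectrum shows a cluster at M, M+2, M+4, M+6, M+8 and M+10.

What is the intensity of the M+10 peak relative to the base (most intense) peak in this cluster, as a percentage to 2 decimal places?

28.02%

(0.374 + 0.626)^5 gives M 0.0073, M+2 0.0612, M+4 0.2050, M+6 0.3431, M+8 0.2872, M+10 0.0961; the largest is M+6.
P(M+6) = C(5,3) × 0.374^2 × 0.626^3 = 10 × 0.139876 × 0.24531438 = 0.343136 (base)
P(M+10) = C(5,5) × 0.374^0 × 0.626^5 = 1 × 1.0000 × 0.09613282 = 0.096133
Relative intensity = 0.096133 / 0.343136 × 100 = 28.02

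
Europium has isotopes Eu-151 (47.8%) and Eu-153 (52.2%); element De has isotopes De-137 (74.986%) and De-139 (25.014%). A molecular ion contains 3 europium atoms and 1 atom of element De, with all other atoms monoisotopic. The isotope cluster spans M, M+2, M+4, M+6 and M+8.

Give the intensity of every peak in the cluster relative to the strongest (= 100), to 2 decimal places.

Europium pattern (n=3): 0.10921535 : 0.35780594 : 0.39074206 : 0.14223665
Element De pattern (n=1): 0.74986 : 0.25014
Convolve the two distributions (both contribute in 2-u steps):
  M: 0.10921535×0.74986 = 0.081896
  M+2: 0.10921535×0.25014 + 0.35780594×0.74986 = 0.295623
  M+4: 0.35780594×0.25014 + 0.39074206×0.74986 = 0.382503
  M+6: 0.39074206×0.25014 + 0.14223665×0.74986 = 0.204398
  M+8: 0.14223665×0.25014 = 0.035579
Scale to base peak (0.382503) = 100: 21.41 : 77.29 : 100.00 : 53.44 : 9.30

21.41 : 77.29 : 100.00 : 53.44 : 9.30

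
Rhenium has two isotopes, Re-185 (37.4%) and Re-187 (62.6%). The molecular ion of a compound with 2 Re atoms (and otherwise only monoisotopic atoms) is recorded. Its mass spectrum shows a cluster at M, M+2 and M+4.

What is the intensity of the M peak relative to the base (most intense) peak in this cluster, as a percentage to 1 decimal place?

29.9%

(0.374 + 0.626)^2 gives M 0.1399, M+2 0.4682, M+4 0.3919; the largest is M+2.
P(M+2) = C(2,1) × 0.374^1 × 0.626^1 = 2 × 0.3740 × 0.6260 = 0.468248 (base)
P(M) = C(2,0) × 0.374^2 × 0.626^0 = 1 × 0.139876 × 1.0000 = 0.139876
Relative intensity = 0.139876 / 0.468248 × 100 = 29.9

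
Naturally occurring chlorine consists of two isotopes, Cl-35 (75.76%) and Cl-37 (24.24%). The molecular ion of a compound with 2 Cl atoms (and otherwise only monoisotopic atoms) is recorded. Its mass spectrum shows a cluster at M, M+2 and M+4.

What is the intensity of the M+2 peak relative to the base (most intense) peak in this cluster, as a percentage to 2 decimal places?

63.99%

Binomial terms of (0.7576 + 0.2424)^2: M 0.5740, M+2 0.3673, M+4 0.0588 → M is the base peak.
P(M) = C(2,0) × 0.7576^2 × 0.2424^0 = 1 × 0.57395776 × 1.0000 = 0.573958 (base)
P(M+2) = C(2,1) × 0.7576^1 × 0.2424^1 = 2 × 0.7576 × 0.2424 = 0.367284
Relative intensity = 0.367284 / 0.573958 × 100 = 63.99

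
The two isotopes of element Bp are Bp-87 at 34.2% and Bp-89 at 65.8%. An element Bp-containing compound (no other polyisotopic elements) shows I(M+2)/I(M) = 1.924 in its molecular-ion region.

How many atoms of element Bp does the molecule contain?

1

For n independent Bp atoms, I(M+2)/I(M) = n · (abundance Bp-89) / (abundance Bp-87) = n · 0.658/0.342.
n = 1.924 × 0.342/0.658 = 1.00 ≈ 1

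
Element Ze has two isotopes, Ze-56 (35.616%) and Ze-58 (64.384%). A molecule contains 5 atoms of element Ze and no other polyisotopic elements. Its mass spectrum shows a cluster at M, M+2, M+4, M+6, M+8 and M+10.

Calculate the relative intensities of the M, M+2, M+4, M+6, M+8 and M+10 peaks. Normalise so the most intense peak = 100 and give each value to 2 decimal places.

Expanding (0.35616 + 0.64384)^5:
P(M) = 0.35616^5 = 0.005731
P(M+2) = 5 × 0.35616^4 × 0.64384^1 = 0.051800
P(M+4) = 10 × 0.35616^3 × 0.64384^2 = 0.187280
P(M+6) = 10 × 0.35616^2 × 0.64384^3 = 0.338551
P(M+8) = 5 × 0.35616^1 × 0.64384^4 = 0.306004
P(M+10) = 0.64384^5 = 0.110634
The M+6 peak is largest (0.338551); scaling to 100 gives 1.69 : 15.30 : 55.32 : 100.00 : 90.39 : 32.68.

1.69 : 15.30 : 55.32 : 100.00 : 90.39 : 32.68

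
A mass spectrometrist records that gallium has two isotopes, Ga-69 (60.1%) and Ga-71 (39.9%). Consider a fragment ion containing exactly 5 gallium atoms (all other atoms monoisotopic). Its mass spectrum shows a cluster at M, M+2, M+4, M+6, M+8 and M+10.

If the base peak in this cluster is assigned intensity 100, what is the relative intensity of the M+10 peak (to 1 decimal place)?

Term probabilities: M 0.0784, M+2 0.2603, M+4 0.3456, M+6 0.2294, M+8 0.0762, M+10 0.0101. Base peak = M+4.
P(M+4) = C(5,2) × 0.601^3 × 0.399^2 = 10 × 0.2170818 × 0.159201 = 0.345596 (base)
P(M+10) = C(5,5) × 0.601^0 × 0.399^5 = 1 × 1.0000 × 0.01011264 = 0.010113
Relative intensity = 0.010113 / 0.345596 × 100 = 2.9

2.9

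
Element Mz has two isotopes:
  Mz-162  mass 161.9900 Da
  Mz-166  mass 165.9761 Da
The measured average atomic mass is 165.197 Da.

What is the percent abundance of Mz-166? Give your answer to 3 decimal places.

80.455%

Writing the weighted mean with unknown fraction x of Mz-162:
161.9900·x + 165.9761·(1 − x) = 165.197
(161.9900 − 165.9761)·x = 165.197 − 165.9761
x = -0.7791 / -3.9861 = 0.19545 → 19.545% Mz-162, 80.455% Mz-166.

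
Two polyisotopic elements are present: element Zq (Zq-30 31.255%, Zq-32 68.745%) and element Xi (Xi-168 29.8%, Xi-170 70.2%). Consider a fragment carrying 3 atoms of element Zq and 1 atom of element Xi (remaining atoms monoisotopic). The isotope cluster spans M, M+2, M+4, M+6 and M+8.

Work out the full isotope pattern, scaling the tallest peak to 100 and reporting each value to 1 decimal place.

2.2 : 20.0 : 67.0 : 100.0 : 55.9

Element Zq pattern (n=3): 0.03053223 : 0.20146582 : 0.44312167 : 0.32488028
Element Xi pattern (n=1): 0.2980 : 0.7020
Convolve the two distributions (both contribute in 2-u steps):
  M: 0.03053223×0.2980 = 0.009099
  M+2: 0.03053223×0.7020 + 0.20146582×0.2980 = 0.081470
  M+4: 0.20146582×0.7020 + 0.44312167×0.2980 = 0.273479
  M+6: 0.44312167×0.7020 + 0.32488028×0.2980 = 0.407886
  M+8: 0.32488028×0.7020 = 0.228066
Scale to base peak (0.407886) = 100: 2.2 : 20.0 : 67.0 : 100.0 : 55.9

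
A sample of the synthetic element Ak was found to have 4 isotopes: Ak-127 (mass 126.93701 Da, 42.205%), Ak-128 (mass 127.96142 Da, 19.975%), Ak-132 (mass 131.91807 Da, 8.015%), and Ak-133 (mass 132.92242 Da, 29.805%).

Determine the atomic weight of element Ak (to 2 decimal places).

129.32 Da

Ar = Σ fᵢ·mᵢ = 0.42205 × 126.93701 + 0.19975 × 127.96142 + 0.08015 × 131.91807 + 0.29805 × 132.92242
= 53.573765 + 25.560294 + 10.573233 + 39.617527 = 129.324819 Da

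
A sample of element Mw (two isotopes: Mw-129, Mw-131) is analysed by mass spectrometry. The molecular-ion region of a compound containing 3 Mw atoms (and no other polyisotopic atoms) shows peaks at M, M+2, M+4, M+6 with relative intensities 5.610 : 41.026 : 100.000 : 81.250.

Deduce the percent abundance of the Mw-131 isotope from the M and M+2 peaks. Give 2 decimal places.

If p is the fraction of Mw that is Mw-129, then I(M+2)/I(M) = [C(3,1)·p^2·(1−p)] / p^3 = 3·(1−p)/p = 41.026/5.610 = 7.3130
(1−p)/p = 7.3130/3 = 2.4377  ⇒  p = 1/(1 + 2.4377) = 0.2909
Mw-129: 29.09%, Mw-131: 70.91%.

70.91%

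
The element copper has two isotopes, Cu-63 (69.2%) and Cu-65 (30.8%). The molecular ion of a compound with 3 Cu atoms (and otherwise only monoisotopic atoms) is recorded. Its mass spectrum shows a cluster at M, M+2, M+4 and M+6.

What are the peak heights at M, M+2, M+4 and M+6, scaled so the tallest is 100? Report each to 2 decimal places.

74.89 : 100.00 : 44.51 : 6.60

The 3 Cu atoms are independent, so intensities follow the terms of (0.692 + 0.308)^3.
P(M) = 0.692^3 = 0.331374
P(M+2) = 3 × 0.692^2 × 0.308^1 = 0.442470
P(M+4) = 3 × 0.692^1 × 0.308^2 = 0.196938
P(M+6) = 0.308^3 = 0.029218
The M+2 peak is largest (0.442470); scaling to 100 gives 74.89 : 100.00 : 44.51 : 6.60.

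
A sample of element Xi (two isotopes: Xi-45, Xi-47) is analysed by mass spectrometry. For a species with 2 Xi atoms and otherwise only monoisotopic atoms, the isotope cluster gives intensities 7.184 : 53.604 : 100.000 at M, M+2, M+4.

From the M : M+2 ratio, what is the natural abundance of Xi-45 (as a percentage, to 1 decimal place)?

If p is the fraction of Xi that is Xi-45, then I(M+2)/I(M) = [C(2,1)·p^1·(1−p)] / p^2 = 2·(1−p)/p = 53.604/7.184 = 7.4616
(1−p)/p = 7.4616/2 = 3.7308  ⇒  p = 1/(1 + 3.7308) = 0.2114
Xi-45: 21.1%, Xi-47: 78.9%.

21.1%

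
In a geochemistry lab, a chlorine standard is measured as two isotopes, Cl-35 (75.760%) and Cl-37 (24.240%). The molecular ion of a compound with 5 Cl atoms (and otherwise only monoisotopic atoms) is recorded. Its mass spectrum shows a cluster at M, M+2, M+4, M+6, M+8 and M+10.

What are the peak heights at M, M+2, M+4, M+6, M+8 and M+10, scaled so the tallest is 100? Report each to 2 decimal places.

62.51 : 100.00 : 63.99 : 20.47 : 3.28 : 0.21

The 5 Cl atoms are independent, so intensities follow the terms of (0.75760 + 0.24240)^5.
P(M) = 0.75760^5 = 0.249574
P(M+2) = 5 × 0.75760^4 × 0.24240^1 = 0.399266
P(M+4) = 10 × 0.75760^3 × 0.24240^2 = 0.255497
P(M+6) = 10 × 0.75760^2 × 0.24240^3 = 0.081748
P(M+8) = 5 × 0.75760^1 × 0.24240^4 = 0.013078
P(M+10) = 0.24240^5 = 0.000837
The M+2 peak is largest (0.399266); scaling to 100 gives 62.51 : 100.00 : 63.99 : 20.47 : 3.28 : 0.21.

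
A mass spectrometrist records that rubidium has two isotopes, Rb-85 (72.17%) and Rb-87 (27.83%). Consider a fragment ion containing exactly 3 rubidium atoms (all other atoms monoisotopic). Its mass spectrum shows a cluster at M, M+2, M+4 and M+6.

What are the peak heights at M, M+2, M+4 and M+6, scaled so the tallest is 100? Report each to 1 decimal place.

86.4 : 100.0 : 38.6 : 5.0

The 3 Rb atoms are independent, so intensities follow the terms of (0.7217 + 0.2783)^3.
P(M) = 0.7217^3 = 0.375898
P(M+2) = 3 × 0.7217^2 × 0.2783^1 = 0.434858
P(M+4) = 3 × 0.7217^1 × 0.2783^2 = 0.167689
P(M+6) = 0.2783^3 = 0.021555
The M+2 peak is largest (0.434858); scaling to 100 gives 86.4 : 100.0 : 38.6 : 5.0.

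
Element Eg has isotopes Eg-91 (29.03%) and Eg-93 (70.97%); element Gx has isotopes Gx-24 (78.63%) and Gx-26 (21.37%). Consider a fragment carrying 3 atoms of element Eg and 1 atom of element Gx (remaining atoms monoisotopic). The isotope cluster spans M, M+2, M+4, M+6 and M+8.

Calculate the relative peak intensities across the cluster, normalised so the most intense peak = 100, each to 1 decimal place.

Element Eg pattern (n=3): 0.02446477 : 0.17942797 : 0.43864976 : 0.3574575
Element Gx pattern (n=1): 0.7863 : 0.2137
Convolve the two distributions (both contribute in 2-u steps):
  M: 0.02446477×0.7863 = 0.019237
  M+2: 0.02446477×0.2137 + 0.17942797×0.7863 = 0.146312
  M+4: 0.17942797×0.2137 + 0.43864976×0.7863 = 0.383254
  M+6: 0.43864976×0.2137 + 0.3574575×0.7863 = 0.374808
  M+8: 0.3574575×0.2137 = 0.076389
Scale to base peak (0.383254) = 100: 5.0 : 38.2 : 100.0 : 97.8 : 19.9

5.0 : 38.2 : 100.0 : 97.8 : 19.9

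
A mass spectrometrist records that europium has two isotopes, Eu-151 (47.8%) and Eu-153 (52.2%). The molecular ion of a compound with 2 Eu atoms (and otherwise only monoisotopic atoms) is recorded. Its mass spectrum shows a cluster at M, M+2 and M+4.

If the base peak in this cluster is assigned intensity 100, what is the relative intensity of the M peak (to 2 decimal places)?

(0.478 + 0.522)^2 gives M 0.2285, M+2 0.4990, M+4 0.2725; the largest is M+2.
P(M+2) = C(2,1) × 0.478^1 × 0.522^1 = 2 × 0.4780 × 0.5220 = 0.499032 (base)
P(M) = C(2,0) × 0.478^2 × 0.522^0 = 1 × 0.228484 × 1.0000 = 0.228484
Relative intensity = 0.228484 / 0.499032 × 100 = 45.79

45.79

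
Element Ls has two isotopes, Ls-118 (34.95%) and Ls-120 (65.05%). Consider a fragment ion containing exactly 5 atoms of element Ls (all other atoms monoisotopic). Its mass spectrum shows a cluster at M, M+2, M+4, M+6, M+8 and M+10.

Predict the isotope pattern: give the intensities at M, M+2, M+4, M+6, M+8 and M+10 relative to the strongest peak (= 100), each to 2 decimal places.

The 5 Ls atoms are independent, so intensities follow the terms of (0.3495 + 0.6505)^5.
P(M) = 0.3495^5 = 0.005215
P(M+2) = 5 × 0.3495^4 × 0.6505^1 = 0.048530
P(M+4) = 10 × 0.3495^3 × 0.6505^2 = 0.180649
P(M+6) = 10 × 0.3495^2 × 0.6505^3 = 0.336230
P(M+8) = 5 × 0.3495^1 × 0.6505^4 = 0.312901
P(M+10) = 0.6505^5 = 0.116476
The M+6 peak is largest (0.336230); scaling to 100 gives 1.55 : 14.43 : 53.73 : 100.00 : 93.06 : 34.64.

1.55 : 14.43 : 53.73 : 100.00 : 93.06 : 34.64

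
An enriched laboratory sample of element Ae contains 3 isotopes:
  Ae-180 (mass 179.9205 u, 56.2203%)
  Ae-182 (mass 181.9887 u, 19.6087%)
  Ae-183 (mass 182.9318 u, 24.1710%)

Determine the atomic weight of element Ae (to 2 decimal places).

Ar = Σ fᵢ·mᵢ = 0.562203 × 179.9205 + 0.196087 × 181.9887 + 0.241710 × 182.9318
= 101.15184 + 35.68562 + 44.21645 = 181.05391 u

181.05 u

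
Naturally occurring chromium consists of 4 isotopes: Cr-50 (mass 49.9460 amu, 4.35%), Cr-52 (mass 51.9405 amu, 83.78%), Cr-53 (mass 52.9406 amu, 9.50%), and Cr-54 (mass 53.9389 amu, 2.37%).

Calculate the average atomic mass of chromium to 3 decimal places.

51.996 amu

Ar = Σ fᵢ·mᵢ = 0.0435 × 49.9460 + 0.8378 × 51.9405 + 0.0950 × 52.9406 + 0.0237 × 53.9389
= 2.17265 + 43.51575 + 5.02936 + 1.27835 = 51.99611 amu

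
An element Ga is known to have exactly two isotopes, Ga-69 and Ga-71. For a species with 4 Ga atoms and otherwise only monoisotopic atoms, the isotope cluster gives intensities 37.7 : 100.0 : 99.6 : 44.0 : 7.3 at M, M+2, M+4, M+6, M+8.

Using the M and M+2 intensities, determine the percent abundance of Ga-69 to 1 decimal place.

Let p = fractional abundance of Ga-69. I(M+2)/I(M) = [C(4,1)·p^3·(1−p)] / p^4 = 4·(1−p)/p = 100.0/37.7 = 2.6525
(1−p)/p = 2.6525/4 = 0.6631  ⇒  p = 1/(1 + 0.6631) = 0.6013
Ga-69: 60.1%, Ga-71: 39.9%.

60.1%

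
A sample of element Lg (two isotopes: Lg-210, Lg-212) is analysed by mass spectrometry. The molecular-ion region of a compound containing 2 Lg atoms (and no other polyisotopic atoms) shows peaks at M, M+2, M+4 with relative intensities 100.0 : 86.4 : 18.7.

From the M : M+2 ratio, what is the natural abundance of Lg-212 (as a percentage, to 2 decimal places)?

30.17%

If p is the fraction of Lg that is Lg-210, then I(M+2)/I(M) = [C(2,1)·p^1·(1−p)] / p^2 = 2·(1−p)/p = 86.4/100.0 = 0.8640
(1−p)/p = 0.8640/2 = 0.4320  ⇒  p = 1/(1 + 0.4320) = 0.6983
Lg-210: 69.83%, Lg-212: 30.17%.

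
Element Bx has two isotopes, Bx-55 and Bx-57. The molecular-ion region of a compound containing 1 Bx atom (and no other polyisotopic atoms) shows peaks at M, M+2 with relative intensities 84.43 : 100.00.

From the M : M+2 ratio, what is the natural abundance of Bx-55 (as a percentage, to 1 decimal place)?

If p is the fraction of Bx that is Bx-55, then I(M+2)/I(M) = [C(1,1)·p^0·(1−p)] / p^1 = 1·(1−p)/p = 100.00/84.43 = 1.1844
(1−p)/p = 1.1844/1 = 1.1844  ⇒  p = 1/(1 + 1.1844) = 0.4578
Bx-55: 45.8%, Bx-57: 54.2%.

45.8%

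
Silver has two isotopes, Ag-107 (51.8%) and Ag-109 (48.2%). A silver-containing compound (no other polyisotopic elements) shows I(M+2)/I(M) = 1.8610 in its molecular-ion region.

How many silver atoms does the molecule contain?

For n independent Ag atoms, I(M+2)/I(M) = n · (abundance Ag-109) / (abundance Ag-107) = n · 0.482/0.518.
n = 1.8610 × 0.518/0.482 = 2.00 ≈ 2

2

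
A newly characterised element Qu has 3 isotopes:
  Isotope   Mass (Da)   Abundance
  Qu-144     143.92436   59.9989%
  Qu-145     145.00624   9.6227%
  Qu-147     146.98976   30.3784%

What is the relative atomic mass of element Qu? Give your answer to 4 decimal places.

144.9597 Da

The abundance-weighted mean is 0.599989 × 143.92436 + 0.096227 × 145.00624 + 0.303784 × 146.98976
= 86.353033 + 13.953515 + 44.653137 = 144.959685 Da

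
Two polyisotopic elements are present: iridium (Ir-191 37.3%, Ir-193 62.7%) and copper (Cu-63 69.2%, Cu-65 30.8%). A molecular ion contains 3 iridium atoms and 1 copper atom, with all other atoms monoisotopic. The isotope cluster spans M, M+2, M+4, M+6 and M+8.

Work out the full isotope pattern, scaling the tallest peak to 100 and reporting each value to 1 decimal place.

Iridium pattern (n=3): 0.05189512 : 0.26170165 : 0.43991135 : 0.24649188
Copper pattern (n=1): 0.6920 : 0.3080
Convolve the two distributions (both contribute in 2-u steps):
  M: 0.05189512×0.6920 = 0.035911
  M+2: 0.05189512×0.3080 + 0.26170165×0.6920 = 0.197081
  M+4: 0.26170165×0.3080 + 0.43991135×0.6920 = 0.385023
  M+6: 0.43991135×0.3080 + 0.24649188×0.6920 = 0.306065
  M+8: 0.24649188×0.3080 = 0.075919
Scale to base peak (0.385023) = 100: 9.3 : 51.2 : 100.0 : 79.5 : 19.7

9.3 : 51.2 : 100.0 : 79.5 : 19.7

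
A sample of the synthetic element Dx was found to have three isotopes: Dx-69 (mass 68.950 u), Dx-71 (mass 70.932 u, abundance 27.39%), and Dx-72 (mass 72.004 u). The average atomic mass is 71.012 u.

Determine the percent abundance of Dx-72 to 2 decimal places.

The remaining 72.61% is split between Dx-69 (fraction x) and Dx-72 (fraction 0.7261 − x).
Substituting: 68.950x + 72.004(0.7261 − x) = 51.5837252
(68.950 − 72.004)x = -0.6983792  ⇒  x = 0.22868, y = 0.49742
Dx-69: 22.87%, Dx-72: 49.74%.

49.74%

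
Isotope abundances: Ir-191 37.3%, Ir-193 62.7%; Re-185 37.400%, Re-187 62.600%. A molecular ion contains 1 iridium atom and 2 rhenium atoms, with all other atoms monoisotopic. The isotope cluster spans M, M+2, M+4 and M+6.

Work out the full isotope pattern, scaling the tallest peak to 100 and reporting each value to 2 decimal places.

11.86 : 59.66 : 100.00 : 55.87

Iridium pattern (n=1): 0.3730 : 0.6270
Rhenium pattern (n=2): 0.139876 : 0.468248 : 0.391876
Convolve the two distributions (both contribute in 2-u steps):
  M: 0.3730×0.139876 = 0.052174
  M+2: 0.3730×0.468248 + 0.6270×0.139876 = 0.262359
  M+4: 0.3730×0.391876 + 0.6270×0.468248 = 0.439761
  M+6: 0.6270×0.391876 = 0.245706
Scale to base peak (0.439761) = 100: 11.86 : 59.66 : 100.00 : 55.87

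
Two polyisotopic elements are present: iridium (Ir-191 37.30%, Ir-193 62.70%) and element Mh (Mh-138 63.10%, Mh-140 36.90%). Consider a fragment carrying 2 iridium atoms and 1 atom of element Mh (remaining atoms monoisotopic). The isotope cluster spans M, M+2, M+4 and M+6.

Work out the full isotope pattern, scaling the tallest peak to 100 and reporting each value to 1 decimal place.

20.9 : 82.4 : 100.0 : 34.5

Iridium pattern (n=2): 0.139129 : 0.467742 : 0.393129
Element Mh pattern (n=1): 0.6310 : 0.3690
Convolve the two distributions (both contribute in 2-u steps):
  M: 0.139129×0.6310 = 0.087790
  M+2: 0.139129×0.3690 + 0.467742×0.6310 = 0.346484
  M+4: 0.467742×0.3690 + 0.393129×0.6310 = 0.420661
  M+6: 0.393129×0.3690 = 0.145065
Scale to base peak (0.420661) = 100: 20.9 : 82.4 : 100.0 : 34.5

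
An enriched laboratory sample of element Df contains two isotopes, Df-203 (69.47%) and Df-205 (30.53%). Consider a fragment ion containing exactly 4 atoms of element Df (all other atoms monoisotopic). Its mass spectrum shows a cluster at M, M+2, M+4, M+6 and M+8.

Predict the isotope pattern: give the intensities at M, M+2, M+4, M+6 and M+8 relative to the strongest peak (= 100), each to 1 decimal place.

56.9 : 100.0 : 65.9 : 19.3 : 2.1

Each Df atom is independently Df-203 (p = 0.6947) or Df-205 (q = 0.3053); the cluster is the binomial expansion (p + q)^4.
P(M) = 0.6947^4 = 0.232911
P(M+2) = 4 × 0.6947^3 × 0.3053^1 = 0.409429
P(M+4) = 6 × 0.6947^2 × 0.3053^2 = 0.269898
P(M+6) = 4 × 0.6947^1 × 0.3053^3 = 0.079075
P(M+8) = 0.3053^4 = 0.008688
The M+2 peak is largest (0.409429); scaling to 100 gives 56.9 : 100.0 : 65.9 : 19.3 : 2.1.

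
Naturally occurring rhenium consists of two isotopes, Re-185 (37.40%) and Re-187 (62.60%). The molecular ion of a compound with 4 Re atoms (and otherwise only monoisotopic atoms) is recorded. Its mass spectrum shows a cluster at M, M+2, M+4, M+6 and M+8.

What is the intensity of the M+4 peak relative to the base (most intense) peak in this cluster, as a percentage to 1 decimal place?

(0.3740 + 0.6260)^4 gives M 0.0196, M+2 0.1310, M+4 0.3289, M+6 0.3670, M+8 0.1536; the largest is M+6.
P(M+6) = C(4,3) × 0.3740^1 × 0.6260^3 = 4 × 0.3740 × 0.24531438 = 0.366990 (base)
P(M+4) = C(4,2) × 0.3740^2 × 0.6260^2 = 6 × 0.139876 × 0.391876 = 0.328884
Relative intensity = 0.328884 / 0.366990 × 100 = 89.6

89.6%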